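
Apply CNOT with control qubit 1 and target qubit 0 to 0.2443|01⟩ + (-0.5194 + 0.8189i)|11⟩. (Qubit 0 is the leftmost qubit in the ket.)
(-0.5194 + 0.8189i)|01⟩ + 0.2443|11⟩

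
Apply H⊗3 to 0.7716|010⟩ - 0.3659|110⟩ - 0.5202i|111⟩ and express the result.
(0.1434 - 0.1839i)|000⟩ + (0.1434 + 0.1839i)|001⟩ + (-0.1434 + 0.1839i)|010⟩ + (-0.1434 - 0.1839i)|011⟩ + (0.4022 + 0.1839i)|100⟩ + (0.4022 - 0.1839i)|101⟩ + (-0.4022 - 0.1839i)|110⟩ + (-0.4022 + 0.1839i)|111⟩

H⊗3 gives amp(|y⟩) = (1/2√2) Σ_x (−1)^(x·y) amp(|x⟩), where x·y is the number of positions in which both x and y have a 1.
|000⟩: (0.7716 - 0.3659 - 0.5202i)/(2√2) = (0.1434 - 0.1839i)
|001⟩: (0.7716 - 0.3659 + 0.5202i)/(2√2) = (0.1434 + 0.1839i)
|010⟩: (-0.7716 + 0.3659 + 0.5202i)/(2√2) = (-0.1434 + 0.1839i)
|011⟩: (-0.7716 + 0.3659 - 0.5202i)/(2√2) = (-0.1434 - 0.1839i)
|100⟩: (0.7716 + 0.3659 + 0.5202i)/(2√2) = (0.4022 + 0.1839i)
|101⟩: (0.7716 + 0.3659 - 0.5202i)/(2√2) = (0.4022 - 0.1839i)
|110⟩: (-0.7716 - 0.3659 - 0.5202i)/(2√2) = (-0.4022 - 0.1839i)
|111⟩: (-0.7716 - 0.3659 + 0.5202i)/(2√2) = (-0.4022 + 0.1839i)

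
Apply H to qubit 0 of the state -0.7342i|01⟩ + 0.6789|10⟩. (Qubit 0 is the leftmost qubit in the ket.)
0.4801|00⟩ - 0.5192i|01⟩ - 0.4801|10⟩ - 0.5192i|11⟩

H on qubit 0 mixes each pair of kets that differ only in qubit 0: amplitudes (a, b) of (|…0…⟩, |…1…⟩) become ((a + b)/√2, (a − b)/√2). Kets absent from the input have amplitude 0.
(|00⟩, |10⟩): (a, b) = (0, 0.6789) → (0.4801, -0.4801)
(|01⟩, |11⟩): (a, b) = (-0.7342i, 0) → (-0.5192i, -0.5192i)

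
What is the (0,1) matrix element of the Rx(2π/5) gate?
-0.5878i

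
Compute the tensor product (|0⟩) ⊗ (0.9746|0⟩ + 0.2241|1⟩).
0.9746|00⟩ + 0.2241|01⟩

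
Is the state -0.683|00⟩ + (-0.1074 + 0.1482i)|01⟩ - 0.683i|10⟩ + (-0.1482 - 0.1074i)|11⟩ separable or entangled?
Separable

Writing the state as a|00⟩ + b|01⟩ + c|10⟩ + d|11⟩, it is a product state iff ad − bc = 0.
Here (a, b, c, d) = (-0.683, (-0.1074 + 0.1482i), -0.683i, (-0.1482 - 0.1074i)): ad − bc = (-0.683)(-0.1482 - 0.1074i) − (-0.1074 + 0.1482i)(-0.683i) = 0, so the state is separable.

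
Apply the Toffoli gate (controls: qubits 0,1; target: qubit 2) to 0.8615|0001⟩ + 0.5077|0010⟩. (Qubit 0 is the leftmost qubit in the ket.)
0.8615|0001⟩ + 0.5077|0010⟩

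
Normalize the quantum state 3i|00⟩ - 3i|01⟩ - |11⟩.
0.6882i|00⟩ - 0.6882i|01⟩ - 0.2294|11⟩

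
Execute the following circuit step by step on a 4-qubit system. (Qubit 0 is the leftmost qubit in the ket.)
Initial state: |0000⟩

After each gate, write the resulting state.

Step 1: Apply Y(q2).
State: i|0010⟩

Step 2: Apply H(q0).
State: (1/√2)i|0010⟩ + (1/√2)i|1010⟩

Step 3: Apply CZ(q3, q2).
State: (1/√2)i|0010⟩ + (1/√2)i|1010⟩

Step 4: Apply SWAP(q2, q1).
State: (1/√2)i|0100⟩ + (1/√2)i|1100⟩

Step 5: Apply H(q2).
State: (1/2)i|0100⟩ + (1/2)i|0110⟩ + (1/2)i|1100⟩ + (1/2)i|1110⟩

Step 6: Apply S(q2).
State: (1/2)i|0100⟩ - 1/2|0110⟩ + (1/2)i|1100⟩ - 1/2|1110⟩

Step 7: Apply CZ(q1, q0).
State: (1/2)i|0100⟩ - 1/2|0110⟩ - (1/2)i|1100⟩ + 1/2|1110⟩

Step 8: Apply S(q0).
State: (1/2)i|0100⟩ - 1/2|0110⟩ + 1/2|1100⟩ + (1/2)i|1110⟩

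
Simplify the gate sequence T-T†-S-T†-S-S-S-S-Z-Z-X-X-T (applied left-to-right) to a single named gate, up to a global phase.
S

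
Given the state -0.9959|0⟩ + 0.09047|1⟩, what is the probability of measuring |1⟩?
0.008185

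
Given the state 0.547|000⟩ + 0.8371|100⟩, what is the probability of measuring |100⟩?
0.7007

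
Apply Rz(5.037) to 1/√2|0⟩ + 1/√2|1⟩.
(-0.5742 - 0.4126i)|0⟩ + (-0.5742 + 0.4126i)|1⟩

Rz(5.037) = [[e^(−iθ/2), 0], [0, e^(iθ/2)]] with e^(±iθ/2) = cos(θ/2) ± i·sin(θ/2); θ = 5.037, cos(θ/2) ≈ -0.812078, sin(θ/2) ≈ 0.583549.
With a = amp(|0⟩) = 1/√2 and b = amp(|1⟩) = 1/√2:
new amp(|0⟩) = (-0.812078 - 0.583549i)·a = (-0.5742 - 0.4126i)
new amp(|1⟩) = (-0.812078 + 0.583549i)·b = (-0.5742 + 0.4126i)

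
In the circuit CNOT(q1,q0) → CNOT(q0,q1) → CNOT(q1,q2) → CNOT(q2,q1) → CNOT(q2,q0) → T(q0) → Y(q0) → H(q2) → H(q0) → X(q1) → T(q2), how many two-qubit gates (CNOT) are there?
5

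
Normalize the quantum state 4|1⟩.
|1⟩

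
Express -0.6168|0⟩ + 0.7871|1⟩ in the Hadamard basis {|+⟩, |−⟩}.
0.1204|+⟩ - 0.9927|−⟩

With |ψ⟩ = α|0⟩ + β|1⟩, the Hadamard-basis coefficients are ⟨+|ψ⟩ = (α + β)/√2 and ⟨−|ψ⟩ = (α − β)/√2.
Here α = -0.6168, β = 0.7871: (α + β)/√2 = 0.1204, (α − β)/√2 = -0.9927.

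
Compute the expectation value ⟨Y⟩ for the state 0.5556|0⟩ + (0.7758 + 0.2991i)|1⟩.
0.3324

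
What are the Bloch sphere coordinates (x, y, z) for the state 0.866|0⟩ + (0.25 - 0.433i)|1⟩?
(0.433, -0.75, 0.5)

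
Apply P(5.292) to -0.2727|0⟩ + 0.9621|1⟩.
-0.2727|0⟩ + (0.5269 - 0.805i)|1⟩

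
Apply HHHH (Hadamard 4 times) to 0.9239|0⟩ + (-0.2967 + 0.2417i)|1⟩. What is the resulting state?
0.9239|0⟩ + (-0.2967 + 0.2417i)|1⟩

H² = I, so an even number of Hadamards cancels: H^4 = I and the state is unchanged.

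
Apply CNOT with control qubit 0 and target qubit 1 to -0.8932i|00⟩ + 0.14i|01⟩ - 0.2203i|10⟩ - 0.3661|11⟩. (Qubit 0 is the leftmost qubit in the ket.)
-0.8932i|00⟩ + 0.14i|01⟩ - 0.3661|10⟩ - 0.2203i|11⟩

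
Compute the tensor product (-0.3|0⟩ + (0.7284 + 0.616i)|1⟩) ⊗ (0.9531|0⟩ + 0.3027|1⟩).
-0.2859|00⟩ - 0.09081|01⟩ + (0.6942 + 0.5871i)|10⟩ + (0.2205 + 0.1865i)|11⟩

amp(|b₁b₂…⟩) = product of the factor amplitudes for bits b₁, b₂, …; only kets whose every factor amplitude is nonzero survive.
|00⟩: (-0.3)(0.9531) = -0.2859
|01⟩: (-0.3)(0.3027) = -0.09081
|10⟩: (0.7284 + 0.616i)(0.9531) = (0.6942 + 0.5871i)
|11⟩: (0.7284 + 0.616i)(0.3027) = (0.2205 + 0.1865i)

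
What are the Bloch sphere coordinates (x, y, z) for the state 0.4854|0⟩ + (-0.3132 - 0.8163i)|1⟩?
(-0.3041, -0.7925, -0.5288)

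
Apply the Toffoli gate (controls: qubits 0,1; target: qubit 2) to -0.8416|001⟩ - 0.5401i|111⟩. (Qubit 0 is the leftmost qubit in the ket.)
-0.8416|001⟩ - 0.5401i|110⟩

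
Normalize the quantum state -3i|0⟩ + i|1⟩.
-0.9487i|0⟩ + 0.3162i|1⟩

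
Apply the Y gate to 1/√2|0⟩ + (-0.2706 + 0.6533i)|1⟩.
(0.6533 + 0.2706i)|0⟩ + (1/√2)i|1⟩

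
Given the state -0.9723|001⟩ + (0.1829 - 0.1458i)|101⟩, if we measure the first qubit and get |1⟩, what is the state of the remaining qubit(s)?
(0.782 - 0.6233i)|01⟩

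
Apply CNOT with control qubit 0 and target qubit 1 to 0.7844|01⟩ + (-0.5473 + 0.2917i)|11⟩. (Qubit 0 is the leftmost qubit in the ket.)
0.7844|01⟩ + (-0.5473 + 0.2917i)|10⟩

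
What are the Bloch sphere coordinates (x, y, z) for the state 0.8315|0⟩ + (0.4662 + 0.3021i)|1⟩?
(0.7753, 0.5024, 0.3828)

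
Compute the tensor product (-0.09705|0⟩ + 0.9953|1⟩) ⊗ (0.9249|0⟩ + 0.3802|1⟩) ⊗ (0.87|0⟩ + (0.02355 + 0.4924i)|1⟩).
-0.07809|000⟩ + (-0.002114 - 0.0442i)|001⟩ - 0.0321|010⟩ + (-0.000869 - 0.01817i)|011⟩ + 0.8009|100⟩ + (0.02168 + 0.4533i)|101⟩ + 0.3292|110⟩ + (0.008912 + 0.1863i)|111⟩

amp(|b₁b₂…⟩) = product of the factor amplitudes for bits b₁, b₂, …; only kets whose every factor amplitude is nonzero survive.
|000⟩: (-0.09705)(0.9249)(0.87) = -0.07809
|001⟩: (-0.09705)(0.9249)(0.02355 + 0.4924i) = (-0.002114 - 0.0442i)
|010⟩: (-0.09705)(0.3802)(0.87) = -0.0321
|011⟩: (-0.09705)(0.3802)(0.02355 + 0.4924i) = (-0.000869 - 0.01817i)
|100⟩: (0.9953)(0.9249)(0.87) = 0.8009
|101⟩: (0.9953)(0.9249)(0.02355 + 0.4924i) = (0.02168 + 0.4533i)
|110⟩: (0.9953)(0.3802)(0.87) = 0.3292
|111⟩: (0.9953)(0.3802)(0.02355 + 0.4924i) = (0.008912 + 0.1863i)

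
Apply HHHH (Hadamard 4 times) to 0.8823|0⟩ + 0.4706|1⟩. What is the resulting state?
0.8823|0⟩ + 0.4706|1⟩

H² = I, so an even number of Hadamards cancels: H^4 = I and the state is unchanged.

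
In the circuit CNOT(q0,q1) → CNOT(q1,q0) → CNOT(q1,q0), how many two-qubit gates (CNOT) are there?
3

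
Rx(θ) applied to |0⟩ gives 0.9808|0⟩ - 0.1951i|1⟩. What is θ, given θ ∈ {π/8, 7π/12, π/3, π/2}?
π/8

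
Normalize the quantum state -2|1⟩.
-|1⟩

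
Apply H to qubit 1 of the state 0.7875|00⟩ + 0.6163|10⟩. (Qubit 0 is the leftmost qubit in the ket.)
0.5568|00⟩ + 0.5568|01⟩ + 0.4358|10⟩ + 0.4358|11⟩

H on qubit 1 mixes each pair of kets that differ only in qubit 1: amplitudes (a, b) of (|…0…⟩, |…1…⟩) become ((a + b)/√2, (a − b)/√2). Kets absent from the input have amplitude 0.
(|00⟩, |01⟩): (a, b) = (0.7875, 0) → (0.5568, 0.5568)
(|10⟩, |11⟩): (a, b) = (0.6163, 0) → (0.4358, 0.4358)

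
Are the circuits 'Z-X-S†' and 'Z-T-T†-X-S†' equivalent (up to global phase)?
Yes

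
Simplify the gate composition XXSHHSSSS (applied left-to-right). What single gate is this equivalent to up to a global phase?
S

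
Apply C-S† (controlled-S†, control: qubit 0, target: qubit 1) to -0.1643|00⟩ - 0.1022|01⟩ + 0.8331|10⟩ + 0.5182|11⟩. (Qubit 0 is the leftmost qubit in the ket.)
-0.1643|00⟩ - 0.1022|01⟩ + 0.8331|10⟩ - 0.5182i|11⟩

C-S† leaves the control-|0⟩ kets |00⟩, |01⟩ unchanged and applies S† to qubit 1 on the control-|1⟩ pair (|10⟩, |11⟩).
S† = [[1, 0], [0, -i]].
With a = amp(|10⟩) = 0.8331 and b = amp(|11⟩) = 0.5182:
new amp(|10⟩) = (1)·a = 0.8331
new amp(|11⟩) = (-i)·b = -0.5182i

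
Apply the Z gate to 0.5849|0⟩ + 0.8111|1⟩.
0.5849|0⟩ - 0.8111|1⟩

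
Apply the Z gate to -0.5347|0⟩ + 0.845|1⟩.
-0.5347|0⟩ - 0.845|1⟩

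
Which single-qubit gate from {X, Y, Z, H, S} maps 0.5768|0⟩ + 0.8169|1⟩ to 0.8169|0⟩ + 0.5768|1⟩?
X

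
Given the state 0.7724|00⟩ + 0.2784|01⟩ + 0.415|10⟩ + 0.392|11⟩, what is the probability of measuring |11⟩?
0.1537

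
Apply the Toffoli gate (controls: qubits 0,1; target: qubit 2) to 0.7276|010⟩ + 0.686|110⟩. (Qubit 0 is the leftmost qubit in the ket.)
0.7276|010⟩ + 0.686|111⟩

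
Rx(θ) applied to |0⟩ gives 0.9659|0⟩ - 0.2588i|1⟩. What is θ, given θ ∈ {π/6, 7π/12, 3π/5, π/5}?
π/6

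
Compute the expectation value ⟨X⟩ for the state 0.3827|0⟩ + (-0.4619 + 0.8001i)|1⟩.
-0.3535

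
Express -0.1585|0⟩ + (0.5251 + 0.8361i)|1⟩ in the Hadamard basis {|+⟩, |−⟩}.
(0.2592 + 0.5912i)|+⟩ + (-0.4834 - 0.5912i)|−⟩

With |ψ⟩ = α|0⟩ + β|1⟩, the Hadamard-basis coefficients are ⟨+|ψ⟩ = (α + β)/√2 and ⟨−|ψ⟩ = (α − β)/√2.
Here α = -0.1585, β = (0.5251 + 0.8361i): (α + β)/√2 = (0.2592 + 0.5912i), (α − β)/√2 = (-0.4834 - 0.5912i).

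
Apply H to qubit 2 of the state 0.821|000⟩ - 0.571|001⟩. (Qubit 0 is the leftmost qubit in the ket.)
0.1768|000⟩ + 0.9843|001⟩

H on qubit 2 mixes each pair of kets that differ only in qubit 2: amplitudes (a, b) of (|…0…⟩, |…1…⟩) become ((a + b)/√2, (a − b)/√2). Kets absent from the input have amplitude 0.
(|000⟩, |001⟩): (a, b) = (0.821, -0.571) → (0.1768, 0.9843)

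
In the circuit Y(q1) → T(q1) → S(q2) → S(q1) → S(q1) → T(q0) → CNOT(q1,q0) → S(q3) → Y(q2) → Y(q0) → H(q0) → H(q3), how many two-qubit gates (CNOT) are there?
1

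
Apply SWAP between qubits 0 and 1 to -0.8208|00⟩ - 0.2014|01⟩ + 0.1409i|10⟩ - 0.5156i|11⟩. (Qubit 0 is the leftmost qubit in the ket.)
-0.8208|00⟩ + 0.1409i|01⟩ - 0.2014|10⟩ - 0.5156i|11⟩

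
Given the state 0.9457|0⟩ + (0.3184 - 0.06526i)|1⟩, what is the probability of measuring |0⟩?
0.8943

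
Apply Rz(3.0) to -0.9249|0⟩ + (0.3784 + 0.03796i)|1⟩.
(-0.06542 + 0.9226i)|0⟩ + (-0.0111 + 0.3801i)|1⟩

Rz(3.0) = [[e^(−iθ/2), 0], [0, e^(iθ/2)]] with e^(±iθ/2) = cos(θ/2) ± i·sin(θ/2); θ = 3.0, cos(θ/2) ≈ 0.0707372, sin(θ/2) ≈ 0.997495.
With a = amp(|0⟩) = -0.9249 and b = amp(|1⟩) = (0.3784 + 0.03796i):
new amp(|0⟩) = (0.0707372 - 0.997495i)·a = (-0.06542 + 0.9226i)
new amp(|1⟩) = (0.0707372 + 0.997495i)·b = (-0.0111 + 0.3801i)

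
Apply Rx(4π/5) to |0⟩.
0.309|0⟩ - 0.9511i|1⟩

Rx(4π/5) = [[cos(θ/2), −i·sin(θ/2)], [−i·sin(θ/2), cos(θ/2)]]; θ = 4π/5, cos(θ/2) ≈ 0.309017, sin(θ/2) ≈ 0.951057.
With a = amp(|0⟩) = 1 and b = amp(|1⟩) = 0:
new amp(|0⟩) = (0.309017)·a + (-0.951057i)·b = 0.309
new amp(|1⟩) = (-0.951057i)·a + (0.309017)·b = -0.9511i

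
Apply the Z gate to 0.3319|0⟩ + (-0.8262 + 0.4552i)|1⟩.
0.3319|0⟩ + (0.8262 - 0.4552i)|1⟩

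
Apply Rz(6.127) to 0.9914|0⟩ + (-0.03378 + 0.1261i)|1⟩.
(-0.9884 - 0.07734i)|0⟩ + (0.02384 - 0.1284i)|1⟩

Rz(6.127) = [[e^(−iθ/2), 0], [0, e^(iθ/2)]] with e^(±iθ/2) = cos(θ/2) ± i·sin(θ/2); θ = 6.127, cos(θ/2) ≈ -0.996952, sin(θ/2) ≈ 0.0780133.
With a = amp(|0⟩) = 0.9914 and b = amp(|1⟩) = (-0.03378 + 0.1261i):
new amp(|0⟩) = (-0.996952 - 0.0780133i)·a = (-0.9884 - 0.07734i)
new amp(|1⟩) = (-0.996952 + 0.0780133i)·b = (0.02384 - 0.1284i)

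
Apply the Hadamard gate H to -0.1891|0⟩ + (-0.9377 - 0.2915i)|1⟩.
(-0.7968 - 0.2061i)|0⟩ + (0.5293 + 0.2061i)|1⟩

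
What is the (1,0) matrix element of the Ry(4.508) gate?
0.7756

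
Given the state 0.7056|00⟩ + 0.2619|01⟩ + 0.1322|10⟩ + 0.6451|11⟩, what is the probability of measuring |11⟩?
0.4162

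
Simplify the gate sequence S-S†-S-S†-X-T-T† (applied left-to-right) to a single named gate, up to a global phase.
X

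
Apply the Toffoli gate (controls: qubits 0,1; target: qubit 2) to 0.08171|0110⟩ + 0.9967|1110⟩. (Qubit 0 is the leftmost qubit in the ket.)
0.08171|0110⟩ + 0.9967|1100⟩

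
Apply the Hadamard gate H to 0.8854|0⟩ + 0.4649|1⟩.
0.9548|0⟩ + 0.2973|1⟩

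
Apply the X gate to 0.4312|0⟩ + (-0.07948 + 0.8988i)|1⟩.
(-0.07948 + 0.8988i)|0⟩ + 0.4312|1⟩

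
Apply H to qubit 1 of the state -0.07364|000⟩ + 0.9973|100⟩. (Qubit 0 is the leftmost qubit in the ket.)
-0.05207|000⟩ - 0.05207|010⟩ + 0.7052|100⟩ + 0.7052|110⟩

H on qubit 1 mixes each pair of kets that differ only in qubit 1: amplitudes (a, b) of (|…0…⟩, |…1…⟩) become ((a + b)/√2, (a − b)/√2). Kets absent from the input have amplitude 0.
(|000⟩, |010⟩): (a, b) = (-0.07364, 0) → (-0.05207, -0.05207)
(|100⟩, |110⟩): (a, b) = (0.9973, 0) → (0.7052, 0.7052)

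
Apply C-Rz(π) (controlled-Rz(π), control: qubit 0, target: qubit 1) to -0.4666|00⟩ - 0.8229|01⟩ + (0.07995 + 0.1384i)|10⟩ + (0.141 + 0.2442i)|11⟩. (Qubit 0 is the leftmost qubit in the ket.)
-0.4666|00⟩ - 0.8229|01⟩ + (0.1384 - 0.07995i)|10⟩ + (-0.2442 + 0.141i)|11⟩

C-Rz(π) leaves the control-|0⟩ kets |00⟩, |01⟩ unchanged and applies Rz(π) to qubit 1 on the control-|1⟩ pair (|10⟩, |11⟩).
Rz(π) = [[e^(−iθ/2), 0], [0, e^(iθ/2)]] with e^(±iθ/2) = cos(θ/2) ± i·sin(θ/2); θ = π, cos(θ/2) ≈ 0, sin(θ/2) ≈ 1.
With a = amp(|10⟩) = (0.07995 + 0.1384i) and b = amp(|11⟩) = (0.141 + 0.2442i):
new amp(|10⟩) = (-i)·a = (0.1384 - 0.07995i)
new amp(|11⟩) = (i)·b = (-0.2442 + 0.141i)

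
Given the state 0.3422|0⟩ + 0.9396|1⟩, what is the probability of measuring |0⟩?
0.1171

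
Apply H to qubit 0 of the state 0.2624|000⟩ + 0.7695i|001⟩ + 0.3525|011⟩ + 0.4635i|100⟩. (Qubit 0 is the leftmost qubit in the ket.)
(0.1855 + 0.3277i)|000⟩ + 0.5441i|001⟩ + 0.2493|011⟩ + (0.1855 - 0.3277i)|100⟩ + 0.5441i|101⟩ + 0.2493|111⟩

H on qubit 0 mixes each pair of kets that differ only in qubit 0: amplitudes (a, b) of (|…0…⟩, |…1…⟩) become ((a + b)/√2, (a − b)/√2). Kets absent from the input have amplitude 0.
(|000⟩, |100⟩): (a, b) = (0.2624, 0.4635i) → ((0.1855 + 0.3277i), (0.1855 - 0.3277i))
(|001⟩, |101⟩): (a, b) = (0.7695i, 0) → (0.5441i, 0.5441i)
(|011⟩, |111⟩): (a, b) = (0.3525, 0) → (0.2493, 0.2493)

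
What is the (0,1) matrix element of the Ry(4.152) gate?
-0.8751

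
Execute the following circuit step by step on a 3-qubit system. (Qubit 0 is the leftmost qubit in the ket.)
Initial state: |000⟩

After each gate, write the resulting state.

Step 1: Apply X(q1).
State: |010⟩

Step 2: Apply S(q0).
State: |010⟩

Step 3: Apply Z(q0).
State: |010⟩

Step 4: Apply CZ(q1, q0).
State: |010⟩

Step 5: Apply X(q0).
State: |110⟩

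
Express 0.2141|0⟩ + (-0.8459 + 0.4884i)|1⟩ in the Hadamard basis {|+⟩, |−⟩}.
(-0.4468 + 0.3454i)|+⟩ + (0.7495 - 0.3454i)|−⟩

With |ψ⟩ = α|0⟩ + β|1⟩, the Hadamard-basis coefficients are ⟨+|ψ⟩ = (α + β)/√2 and ⟨−|ψ⟩ = (α − β)/√2.
Here α = 0.2141, β = (-0.8459 + 0.4884i): (α + β)/√2 = (-0.4468 + 0.3454i), (α − β)/√2 = (0.7495 - 0.3454i).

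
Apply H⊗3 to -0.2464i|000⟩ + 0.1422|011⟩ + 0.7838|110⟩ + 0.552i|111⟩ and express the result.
(0.3274 + 0.108i)|000⟩ + (0.2268 - 0.2823i)|001⟩ + (-0.3274 - 0.2823i)|010⟩ + (-0.2268 + 0.108i)|011⟩ + (-0.2268 - 0.2823i)|100⟩ + (-0.3274 + 0.108i)|101⟩ + (0.2268 + 0.108i)|110⟩ + (0.3274 - 0.2823i)|111⟩

H⊗3 gives amp(|y⟩) = (1/2√2) Σ_x (−1)^(x·y) amp(|x⟩), where x·y is the number of positions in which both x and y have a 1.
|000⟩: (-0.2464i + 0.1422 + 0.7838 + 0.552i)/(2√2) = (0.3274 + 0.108i)
|001⟩: (-0.2464i - 0.1422 + 0.7838 - 0.552i)/(2√2) = (0.2268 - 0.2823i)
|010⟩: (-0.2464i - 0.1422 - 0.7838 - 0.552i)/(2√2) = (-0.3274 - 0.2823i)
|011⟩: (-0.2464i + 0.1422 - 0.7838 + 0.552i)/(2√2) = (-0.2268 + 0.108i)
|100⟩: (-0.2464i + 0.1422 - 0.7838 - 0.552i)/(2√2) = (-0.2268 - 0.2823i)
|101⟩: (-0.2464i - 0.1422 - 0.7838 + 0.552i)/(2√2) = (-0.3274 + 0.108i)
|110⟩: (-0.2464i - 0.1422 + 0.7838 + 0.552i)/(2√2) = (0.2268 + 0.108i)
|111⟩: (-0.2464i + 0.1422 + 0.7838 - 0.552i)/(2√2) = (0.3274 - 0.2823i)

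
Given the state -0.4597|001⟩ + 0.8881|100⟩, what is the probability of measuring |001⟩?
0.2113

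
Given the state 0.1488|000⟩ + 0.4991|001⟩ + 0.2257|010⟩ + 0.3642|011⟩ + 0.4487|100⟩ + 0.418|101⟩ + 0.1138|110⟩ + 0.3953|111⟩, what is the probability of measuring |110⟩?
0.01295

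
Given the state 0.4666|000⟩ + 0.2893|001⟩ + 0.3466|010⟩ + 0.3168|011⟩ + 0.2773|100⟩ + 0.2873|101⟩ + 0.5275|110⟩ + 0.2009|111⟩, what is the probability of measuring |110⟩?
0.2783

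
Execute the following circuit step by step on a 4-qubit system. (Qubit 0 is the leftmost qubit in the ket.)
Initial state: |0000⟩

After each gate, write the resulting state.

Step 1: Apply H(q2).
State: 1/√2|0000⟩ + 1/√2|0010⟩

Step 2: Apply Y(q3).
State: (1/√2)i|0001⟩ + (1/√2)i|0011⟩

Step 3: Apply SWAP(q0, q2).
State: (1/√2)i|0001⟩ + (1/√2)i|1001⟩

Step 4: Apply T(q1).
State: (1/√2)i|0001⟩ + (1/√2)i|1001⟩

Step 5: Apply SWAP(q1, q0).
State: (1/√2)i|0001⟩ + (1/√2)i|0101⟩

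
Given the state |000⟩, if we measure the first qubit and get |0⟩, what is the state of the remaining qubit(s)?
|00⟩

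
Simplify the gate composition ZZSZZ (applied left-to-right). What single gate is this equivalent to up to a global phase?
S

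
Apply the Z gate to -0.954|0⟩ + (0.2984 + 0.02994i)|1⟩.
-0.954|0⟩ + (-0.2984 - 0.02994i)|1⟩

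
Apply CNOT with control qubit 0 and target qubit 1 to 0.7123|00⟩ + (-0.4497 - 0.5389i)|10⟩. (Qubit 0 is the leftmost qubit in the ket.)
0.7123|00⟩ + (-0.4497 - 0.5389i)|11⟩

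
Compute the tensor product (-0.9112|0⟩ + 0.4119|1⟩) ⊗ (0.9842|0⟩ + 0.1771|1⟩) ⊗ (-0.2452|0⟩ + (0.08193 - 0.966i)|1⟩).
0.2199|000⟩ + (-0.07348 + 0.8663i)|001⟩ + 0.03957|010⟩ + (-0.01322 + 0.1559i)|011⟩ - 0.0994|100⟩ + (0.03321 - 0.3916i)|101⟩ - 0.01789|110⟩ + (0.005977 - 0.07047i)|111⟩

amp(|b₁b₂…⟩) = product of the factor amplitudes for bits b₁, b₂, …; only kets whose every factor amplitude is nonzero survive.
|000⟩: (-0.9112)(0.9842)(-0.2452) = 0.2199
|001⟩: (-0.9112)(0.9842)(0.08193 - 0.966i) = (-0.07348 + 0.8663i)
|010⟩: (-0.9112)(0.1771)(-0.2452) = 0.03957
|011⟩: (-0.9112)(0.1771)(0.08193 - 0.966i) = (-0.01322 + 0.1559i)
|100⟩: (0.4119)(0.9842)(-0.2452) = -0.0994
|101⟩: (0.4119)(0.9842)(0.08193 - 0.966i) = (0.03321 - 0.3916i)
|110⟩: (0.4119)(0.1771)(-0.2452) = -0.01789
|111⟩: (0.4119)(0.1771)(0.08193 - 0.966i) = (0.005977 - 0.07047i)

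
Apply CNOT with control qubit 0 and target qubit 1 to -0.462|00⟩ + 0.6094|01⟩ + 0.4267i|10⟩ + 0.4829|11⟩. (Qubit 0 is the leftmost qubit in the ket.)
-0.462|00⟩ + 0.6094|01⟩ + 0.4829|10⟩ + 0.4267i|11⟩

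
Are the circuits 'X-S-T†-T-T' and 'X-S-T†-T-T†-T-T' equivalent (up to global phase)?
Yes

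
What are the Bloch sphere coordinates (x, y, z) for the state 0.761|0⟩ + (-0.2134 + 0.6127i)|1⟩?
(-0.3248, 0.9325, 0.1582)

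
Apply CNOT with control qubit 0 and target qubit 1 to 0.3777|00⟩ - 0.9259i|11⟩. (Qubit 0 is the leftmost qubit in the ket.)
0.3777|00⟩ - 0.9259i|10⟩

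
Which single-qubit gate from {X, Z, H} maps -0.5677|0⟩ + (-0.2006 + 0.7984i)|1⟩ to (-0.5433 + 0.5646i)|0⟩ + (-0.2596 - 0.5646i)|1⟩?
H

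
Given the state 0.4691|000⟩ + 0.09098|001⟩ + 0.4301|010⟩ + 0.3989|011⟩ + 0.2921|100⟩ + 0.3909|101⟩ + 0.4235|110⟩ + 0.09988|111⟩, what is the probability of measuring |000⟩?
0.2201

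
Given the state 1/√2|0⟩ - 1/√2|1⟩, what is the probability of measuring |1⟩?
1/2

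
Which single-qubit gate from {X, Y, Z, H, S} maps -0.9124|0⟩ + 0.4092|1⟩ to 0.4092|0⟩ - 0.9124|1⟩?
X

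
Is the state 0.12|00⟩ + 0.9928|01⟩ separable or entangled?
Separable

Writing the state as a|00⟩ + b|01⟩ + c|10⟩ + d|11⟩, it is a product state iff ad − bc = 0.
Here (a, b, c, d) = (0.12, 0.9928, 0, 0): ad − bc = (0.12)(0) − (0.9928)(0) = 0, so the state is separable.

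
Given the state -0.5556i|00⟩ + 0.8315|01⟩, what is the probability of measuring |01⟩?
0.6914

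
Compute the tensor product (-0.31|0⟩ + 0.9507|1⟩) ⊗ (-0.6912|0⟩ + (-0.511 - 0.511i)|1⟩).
0.2143|00⟩ + (0.1584 + 0.1584i)|01⟩ - 0.6571|10⟩ + (-0.4858 - 0.4858i)|11⟩

amp(|b₁b₂…⟩) = product of the factor amplitudes for bits b₁, b₂, …; only kets whose every factor amplitude is nonzero survive.
|00⟩: (-0.31)(-0.6912) = 0.2143
|01⟩: (-0.31)(-0.511 - 0.511i) = (0.1584 + 0.1584i)
|10⟩: (0.9507)(-0.6912) = -0.6571
|11⟩: (0.9507)(-0.511 - 0.511i) = (-0.4858 - 0.4858i)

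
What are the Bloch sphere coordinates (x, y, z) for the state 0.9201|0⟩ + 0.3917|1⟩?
(0.7208, 0, 0.6932)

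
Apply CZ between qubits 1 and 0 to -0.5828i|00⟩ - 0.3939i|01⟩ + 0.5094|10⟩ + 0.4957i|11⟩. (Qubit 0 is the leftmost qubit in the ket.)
-0.5828i|00⟩ - 0.3939i|01⟩ + 0.5094|10⟩ - 0.4957i|11⟩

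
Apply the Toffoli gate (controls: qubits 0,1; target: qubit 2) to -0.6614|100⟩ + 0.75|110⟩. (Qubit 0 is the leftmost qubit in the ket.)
-0.6614|100⟩ + 0.75|111⟩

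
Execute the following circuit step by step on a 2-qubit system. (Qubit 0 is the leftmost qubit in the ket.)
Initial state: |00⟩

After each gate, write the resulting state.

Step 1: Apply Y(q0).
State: i|10⟩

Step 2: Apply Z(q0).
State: -i|10⟩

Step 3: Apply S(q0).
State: |10⟩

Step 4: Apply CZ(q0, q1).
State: |10⟩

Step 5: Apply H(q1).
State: 1/√2|10⟩ + 1/√2|11⟩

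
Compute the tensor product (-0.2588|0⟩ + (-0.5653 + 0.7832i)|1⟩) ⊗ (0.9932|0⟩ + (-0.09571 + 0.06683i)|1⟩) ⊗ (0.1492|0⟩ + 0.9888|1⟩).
-0.03835|000⟩ - 0.2542|001⟩ + (0.003696 - 0.002581i)|010⟩ + (0.02449 - 0.0171i)|011⟩ + (-0.08377 + 0.1161i)|100⟩ + (-0.5552 + 0.7692i)|101⟩ + (0.0002631 - 0.01682i)|110⟩ + (0.001744 - 0.1115i)|111⟩

amp(|b₁b₂…⟩) = product of the factor amplitudes for bits b₁, b₂, …; only kets whose every factor amplitude is nonzero survive.
|000⟩: (-0.2588)(0.9932)(0.1492) = -0.03835
|001⟩: (-0.2588)(0.9932)(0.9888) = -0.2542
|010⟩: (-0.2588)(-0.09571 + 0.06683i)(0.1492) = (0.003696 - 0.002581i)
|011⟩: (-0.2588)(-0.09571 + 0.06683i)(0.9888) = (0.02449 - 0.0171i)
|100⟩: (-0.5653 + 0.7832i)(0.9932)(0.1492) = (-0.08377 + 0.1161i)
|101⟩: (-0.5653 + 0.7832i)(0.9932)(0.9888) = (-0.5552 + 0.7692i)
|110⟩: (-0.5653 + 0.7832i)(-0.09571 + 0.06683i)(0.1492) = (0.0002631 - 0.01682i)
|111⟩: (-0.5653 + 0.7832i)(-0.09571 + 0.06683i)(0.9888) = (0.001744 - 0.1115i)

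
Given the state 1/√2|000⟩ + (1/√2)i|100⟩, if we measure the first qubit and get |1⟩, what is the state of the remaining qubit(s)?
i|00⟩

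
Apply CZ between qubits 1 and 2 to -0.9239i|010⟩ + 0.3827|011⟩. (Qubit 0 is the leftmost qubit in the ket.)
-0.9239i|010⟩ - 0.3827|011⟩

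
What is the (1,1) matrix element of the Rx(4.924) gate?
-0.7778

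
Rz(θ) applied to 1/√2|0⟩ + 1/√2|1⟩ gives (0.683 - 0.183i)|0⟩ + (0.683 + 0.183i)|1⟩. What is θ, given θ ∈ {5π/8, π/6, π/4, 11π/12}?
π/6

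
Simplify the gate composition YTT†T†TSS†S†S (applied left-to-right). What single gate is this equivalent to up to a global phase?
Y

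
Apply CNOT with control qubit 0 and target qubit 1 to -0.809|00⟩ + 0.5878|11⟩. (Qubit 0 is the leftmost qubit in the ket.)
-0.809|00⟩ + 0.5878|10⟩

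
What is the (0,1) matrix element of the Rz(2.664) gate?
0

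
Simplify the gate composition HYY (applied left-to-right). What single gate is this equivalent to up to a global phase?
H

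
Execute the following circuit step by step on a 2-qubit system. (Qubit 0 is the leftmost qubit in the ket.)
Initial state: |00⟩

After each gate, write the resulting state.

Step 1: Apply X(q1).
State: |01⟩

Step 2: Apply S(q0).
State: |01⟩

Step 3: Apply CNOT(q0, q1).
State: |01⟩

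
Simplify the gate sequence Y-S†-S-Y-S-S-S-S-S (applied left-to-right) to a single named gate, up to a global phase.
S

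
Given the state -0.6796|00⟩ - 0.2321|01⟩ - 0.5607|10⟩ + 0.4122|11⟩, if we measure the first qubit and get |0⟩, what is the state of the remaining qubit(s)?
-0.9463|0⟩ - 0.3232|1⟩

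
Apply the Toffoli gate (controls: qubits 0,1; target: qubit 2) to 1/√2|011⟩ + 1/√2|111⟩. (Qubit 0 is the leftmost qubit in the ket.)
1/√2|011⟩ + 1/√2|110⟩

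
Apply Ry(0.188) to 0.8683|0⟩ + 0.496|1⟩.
0.8179|0⟩ + 0.5753|1⟩

Ry(0.188) = [[cos(θ/2), −sin(θ/2)], [sin(θ/2), cos(θ/2)]]; θ = 0.188, cos(θ/2) ≈ 0.995585, sin(θ/2) ≈ 0.0938616.
With a = amp(|0⟩) = 0.8683 and b = amp(|1⟩) = 0.496:
new amp(|0⟩) = (0.995585)·a + (-0.0938616)·b = 0.8179
new amp(|1⟩) = (0.0938616)·a + (0.995585)·b = 0.5753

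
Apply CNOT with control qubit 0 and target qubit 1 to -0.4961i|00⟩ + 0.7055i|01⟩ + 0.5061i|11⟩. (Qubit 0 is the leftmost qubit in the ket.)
-0.4961i|00⟩ + 0.7055i|01⟩ + 0.5061i|10⟩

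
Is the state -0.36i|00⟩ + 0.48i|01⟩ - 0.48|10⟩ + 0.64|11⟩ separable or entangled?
Separable

Writing the state as a|00⟩ + b|01⟩ + c|10⟩ + d|11⟩, it is a product state iff ad − bc = 0.
Here (a, b, c, d) = (-0.36i, 0.48i, -0.48, 0.64): ad − bc = (-0.36i)(0.64) − (0.48i)(-0.48) = 0, so the state is separable.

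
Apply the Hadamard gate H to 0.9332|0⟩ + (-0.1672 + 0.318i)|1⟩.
(0.5416 + 0.2249i)|0⟩ + (0.7781 - 0.2249i)|1⟩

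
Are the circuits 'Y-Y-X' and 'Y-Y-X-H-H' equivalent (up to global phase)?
Yes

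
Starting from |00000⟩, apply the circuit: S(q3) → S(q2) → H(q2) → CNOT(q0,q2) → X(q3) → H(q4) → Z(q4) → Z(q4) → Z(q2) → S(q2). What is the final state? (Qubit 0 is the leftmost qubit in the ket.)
1/2|00010⟩ + 1/2|00011⟩ - (1/2)i|00110⟩ - (1/2)i|00111⟩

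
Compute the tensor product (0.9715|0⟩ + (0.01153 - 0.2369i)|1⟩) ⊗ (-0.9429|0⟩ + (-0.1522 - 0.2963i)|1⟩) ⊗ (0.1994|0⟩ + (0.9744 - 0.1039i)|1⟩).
-0.1827|000⟩ + (-0.8926 + 0.09518i)|001⟩ + (-0.02948 - 0.0574i)|010⟩ + (-0.174 - 0.2651i)|011⟩ + (-0.002168 + 0.04454i)|100⟩ + (0.01262 + 0.2188i)|101⟩ + (-0.01435 + 0.006508i)|110⟩ + (-0.06672 + 0.03928i)|111⟩

amp(|b₁b₂…⟩) = product of the factor amplitudes for bits b₁, b₂, …; only kets whose every factor amplitude is nonzero survive.
|000⟩: (0.9715)(-0.9429)(0.1994) = -0.1827
|001⟩: (0.9715)(-0.9429)(0.9744 - 0.1039i) = (-0.8926 + 0.09518i)
|010⟩: (0.9715)(-0.1522 - 0.2963i)(0.1994) = (-0.02948 - 0.0574i)
|011⟩: (0.9715)(-0.1522 - 0.2963i)(0.9744 - 0.1039i) = (-0.174 - 0.2651i)
|100⟩: (0.01153 - 0.2369i)(-0.9429)(0.1994) = (-0.002168 + 0.04454i)
|101⟩: (0.01153 - 0.2369i)(-0.9429)(0.9744 - 0.1039i) = (0.01262 + 0.2188i)
|110⟩: (0.01153 - 0.2369i)(-0.1522 - 0.2963i)(0.1994) = (-0.01435 + 0.006508i)
|111⟩: (0.01153 - 0.2369i)(-0.1522 - 0.2963i)(0.9744 - 0.1039i) = (-0.06672 + 0.03928i)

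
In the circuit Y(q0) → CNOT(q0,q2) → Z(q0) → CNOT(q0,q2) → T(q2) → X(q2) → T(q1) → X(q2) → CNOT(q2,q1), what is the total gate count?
9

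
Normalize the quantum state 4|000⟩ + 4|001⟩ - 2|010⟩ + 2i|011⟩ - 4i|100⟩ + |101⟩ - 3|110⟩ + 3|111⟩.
0.4619|000⟩ + 0.4619|001⟩ - 0.2309|010⟩ + 0.2309i|011⟩ - 0.4619i|100⟩ + 0.1155|101⟩ - 0.3464|110⟩ + 0.3464|111⟩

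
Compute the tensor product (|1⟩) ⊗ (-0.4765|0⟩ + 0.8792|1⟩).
-0.4765|10⟩ + 0.8792|11⟩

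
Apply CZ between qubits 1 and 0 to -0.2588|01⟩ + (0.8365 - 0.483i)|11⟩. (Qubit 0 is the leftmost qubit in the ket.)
-0.2588|01⟩ + (-0.8365 + 0.483i)|11⟩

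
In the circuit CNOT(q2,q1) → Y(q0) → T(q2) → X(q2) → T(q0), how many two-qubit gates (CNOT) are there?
1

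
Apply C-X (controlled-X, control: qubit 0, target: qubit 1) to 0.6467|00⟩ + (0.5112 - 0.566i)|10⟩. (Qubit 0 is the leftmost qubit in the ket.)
0.6467|00⟩ + (0.5112 - 0.566i)|11⟩

C-X leaves the control-|0⟩ kets |00⟩, |01⟩ unchanged and applies X to qubit 1 on the control-|1⟩ pair (|10⟩, |11⟩).
X = [[0, 1], [1, 0]].
With a = amp(|10⟩) = (0.5112 - 0.566i) and b = amp(|11⟩) = 0:
new amp(|10⟩) = (1)·b = 0
new amp(|11⟩) = (1)·a = (0.5112 - 0.566i)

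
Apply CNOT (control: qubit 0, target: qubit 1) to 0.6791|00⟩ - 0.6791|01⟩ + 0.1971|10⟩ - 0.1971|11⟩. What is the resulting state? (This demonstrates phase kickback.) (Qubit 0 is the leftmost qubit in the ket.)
0.6791|00⟩ - 0.6791|01⟩ - 0.1971|10⟩ + 0.1971|11⟩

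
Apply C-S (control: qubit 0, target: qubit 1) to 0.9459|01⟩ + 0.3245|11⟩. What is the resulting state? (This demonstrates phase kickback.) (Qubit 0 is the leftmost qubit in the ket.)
0.9459|01⟩ + 0.3245i|11⟩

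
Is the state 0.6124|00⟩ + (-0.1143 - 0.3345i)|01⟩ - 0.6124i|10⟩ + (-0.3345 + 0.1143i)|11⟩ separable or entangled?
Separable

Writing the state as a|00⟩ + b|01⟩ + c|10⟩ + d|11⟩, it is a product state iff ad − bc = 0.
Here (a, b, c, d) = (0.6124, (-0.1143 - 0.3345i), -0.6124i, (-0.3345 + 0.1143i)): ad − bc = (0.6124)(-0.3345 + 0.1143i) − (-0.1143 - 0.3345i)(-0.6124i) = 0, so the state is separable.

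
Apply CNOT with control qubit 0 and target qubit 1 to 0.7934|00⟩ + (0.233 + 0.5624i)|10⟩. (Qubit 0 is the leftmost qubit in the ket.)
0.7934|00⟩ + (0.233 + 0.5624i)|11⟩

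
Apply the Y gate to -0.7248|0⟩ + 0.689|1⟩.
-0.689i|0⟩ - 0.7248i|1⟩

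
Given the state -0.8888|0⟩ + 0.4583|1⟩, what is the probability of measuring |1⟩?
0.21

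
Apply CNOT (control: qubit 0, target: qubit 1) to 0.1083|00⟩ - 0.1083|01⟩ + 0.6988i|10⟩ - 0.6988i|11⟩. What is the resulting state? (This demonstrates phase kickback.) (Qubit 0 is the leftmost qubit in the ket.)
0.1083|00⟩ - 0.1083|01⟩ - 0.6988i|10⟩ + 0.6988i|11⟩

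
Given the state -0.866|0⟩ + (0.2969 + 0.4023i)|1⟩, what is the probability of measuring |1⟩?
0.25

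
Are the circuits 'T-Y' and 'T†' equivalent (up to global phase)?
No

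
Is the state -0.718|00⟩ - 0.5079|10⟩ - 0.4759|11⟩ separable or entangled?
Entangled

Writing the state as a|00⟩ + b|01⟩ + c|10⟩ + d|11⟩, it is a product state iff ad − bc = 0.
Here (a, b, c, d) = (-0.718, 0, -0.5079, -0.4759): ad − bc = (-0.718)(-0.4759) − (0)(-0.5079) = 0.3417 ≠ 0, so the state is entangled.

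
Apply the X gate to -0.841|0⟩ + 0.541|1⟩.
0.541|0⟩ - 0.841|1⟩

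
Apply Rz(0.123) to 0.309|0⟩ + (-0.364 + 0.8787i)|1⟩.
(0.3084 - 0.01899i)|0⟩ + (-0.4173 + 0.8547i)|1⟩

Rz(0.123) = [[e^(−iθ/2), 0], [0, e^(iθ/2)]] with e^(±iθ/2) = cos(θ/2) ± i·sin(θ/2); θ = 0.123, cos(θ/2) ≈ 0.998109, sin(θ/2) ≈ 0.0614612.
With a = amp(|0⟩) = 0.309 and b = amp(|1⟩) = (-0.364 + 0.8787i):
new amp(|0⟩) = (0.998109 - 0.0614612i)·a = (0.3084 - 0.01899i)
new amp(|1⟩) = (0.998109 + 0.0614612i)·b = (-0.4173 + 0.8547i)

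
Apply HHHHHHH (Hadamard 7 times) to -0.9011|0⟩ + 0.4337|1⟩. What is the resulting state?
-0.3305|0⟩ - 0.9438|1⟩

H² = I, so H^7 = H: a single Hadamard. With (a, b) = (-0.9011, 0.4337), H gives ((a + b)/√2, (a − b)/√2) = (-0.3305, -0.9438).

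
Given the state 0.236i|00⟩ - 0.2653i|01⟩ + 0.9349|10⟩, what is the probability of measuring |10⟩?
0.874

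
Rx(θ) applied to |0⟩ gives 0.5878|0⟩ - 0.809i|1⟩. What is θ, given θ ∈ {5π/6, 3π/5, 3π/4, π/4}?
3π/5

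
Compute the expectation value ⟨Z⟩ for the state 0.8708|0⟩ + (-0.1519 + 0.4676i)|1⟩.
0.5166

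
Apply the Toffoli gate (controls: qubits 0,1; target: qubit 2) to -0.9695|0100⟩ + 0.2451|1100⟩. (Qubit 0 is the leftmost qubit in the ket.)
-0.9695|0100⟩ + 0.2451|1110⟩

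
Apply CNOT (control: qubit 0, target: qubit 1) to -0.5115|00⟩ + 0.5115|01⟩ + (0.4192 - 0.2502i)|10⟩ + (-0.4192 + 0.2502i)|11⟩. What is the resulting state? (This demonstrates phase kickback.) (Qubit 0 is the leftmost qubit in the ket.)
-0.5115|00⟩ + 0.5115|01⟩ + (-0.4192 + 0.2502i)|10⟩ + (0.4192 - 0.2502i)|11⟩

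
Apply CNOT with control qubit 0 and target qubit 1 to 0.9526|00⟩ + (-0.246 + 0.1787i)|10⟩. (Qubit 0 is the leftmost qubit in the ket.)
0.9526|00⟩ + (-0.246 + 0.1787i)|11⟩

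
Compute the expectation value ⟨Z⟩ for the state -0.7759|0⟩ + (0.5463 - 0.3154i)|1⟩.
0.2041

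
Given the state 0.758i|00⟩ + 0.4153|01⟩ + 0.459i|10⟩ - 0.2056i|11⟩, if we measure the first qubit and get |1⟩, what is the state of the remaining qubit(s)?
0.9126i|0⟩ - 0.4088i|1⟩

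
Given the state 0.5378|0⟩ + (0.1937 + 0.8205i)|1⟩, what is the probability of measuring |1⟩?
0.7107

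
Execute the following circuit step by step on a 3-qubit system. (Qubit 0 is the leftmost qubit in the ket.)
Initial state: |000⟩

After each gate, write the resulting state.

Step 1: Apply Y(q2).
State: i|001⟩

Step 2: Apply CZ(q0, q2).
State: i|001⟩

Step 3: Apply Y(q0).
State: -|101⟩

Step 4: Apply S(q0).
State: -i|101⟩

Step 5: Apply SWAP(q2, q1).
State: -i|110⟩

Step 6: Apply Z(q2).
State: -i|110⟩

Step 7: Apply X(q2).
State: -i|111⟩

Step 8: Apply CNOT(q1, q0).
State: -i|011⟩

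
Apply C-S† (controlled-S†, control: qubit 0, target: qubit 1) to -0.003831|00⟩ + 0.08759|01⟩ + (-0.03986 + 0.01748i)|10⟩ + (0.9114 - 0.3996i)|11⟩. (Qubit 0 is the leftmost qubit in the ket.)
-0.003831|00⟩ + 0.08759|01⟩ + (-0.03986 + 0.01748i)|10⟩ + (-0.3996 - 0.9114i)|11⟩

C-S† leaves the control-|0⟩ kets |00⟩, |01⟩ unchanged and applies S† to qubit 1 on the control-|1⟩ pair (|10⟩, |11⟩).
S† = [[1, 0], [0, -i]].
With a = amp(|10⟩) = (-0.03986 + 0.01748i) and b = amp(|11⟩) = (0.9114 - 0.3996i):
new amp(|10⟩) = (1)·a = (-0.03986 + 0.01748i)
new amp(|11⟩) = (-i)·b = (-0.3996 - 0.9114i)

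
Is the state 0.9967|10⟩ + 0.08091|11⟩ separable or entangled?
Separable

Writing the state as a|00⟩ + b|01⟩ + c|10⟩ + d|11⟩, it is a product state iff ad − bc = 0.
Here (a, b, c, d) = (0, 0, 0.9967, 0.08091): ad − bc = (0)(0.08091) − (0)(0.9967) = 0, so the state is separable.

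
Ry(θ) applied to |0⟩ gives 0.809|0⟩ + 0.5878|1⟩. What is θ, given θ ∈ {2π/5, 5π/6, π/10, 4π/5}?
2π/5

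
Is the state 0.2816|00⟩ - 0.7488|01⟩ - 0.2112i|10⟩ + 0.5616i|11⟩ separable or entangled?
Separable

Writing the state as a|00⟩ + b|01⟩ + c|10⟩ + d|11⟩, it is a product state iff ad − bc = 0.
Here (a, b, c, d) = (0.2816, -0.7488, -0.2112i, 0.5616i): ad − bc = (0.2816)(0.5616i) − (-0.7488)(-0.2112i) = 0, so the state is separable.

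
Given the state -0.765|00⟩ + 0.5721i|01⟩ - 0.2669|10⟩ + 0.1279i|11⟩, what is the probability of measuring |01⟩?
0.3273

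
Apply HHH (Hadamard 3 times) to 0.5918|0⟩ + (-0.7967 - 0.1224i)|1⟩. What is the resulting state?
(-0.1449 - 0.08655i)|0⟩ + (0.9818 + 0.08655i)|1⟩

H² = I, so H^3 = H: a single Hadamard. With (a, b) = (0.5918, (-0.7967 - 0.1224i)), H gives ((a + b)/√2, (a − b)/√2) = ((-0.1449 - 0.08655i), (0.9818 + 0.08655i)).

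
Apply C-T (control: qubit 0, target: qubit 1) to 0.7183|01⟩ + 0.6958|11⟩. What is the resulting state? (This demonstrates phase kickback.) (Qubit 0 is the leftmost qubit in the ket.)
0.7183|01⟩ + (0.492 + 0.492i)|11⟩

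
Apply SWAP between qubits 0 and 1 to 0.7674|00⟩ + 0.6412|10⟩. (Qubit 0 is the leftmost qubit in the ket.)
0.7674|00⟩ + 0.6412|01⟩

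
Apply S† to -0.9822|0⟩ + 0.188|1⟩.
-0.9822|0⟩ - 0.188i|1⟩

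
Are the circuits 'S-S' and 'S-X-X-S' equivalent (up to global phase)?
Yes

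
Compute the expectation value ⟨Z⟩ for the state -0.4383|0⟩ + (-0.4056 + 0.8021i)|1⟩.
-0.6158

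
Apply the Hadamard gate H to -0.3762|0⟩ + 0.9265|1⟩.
0.3891|0⟩ - 0.9211|1⟩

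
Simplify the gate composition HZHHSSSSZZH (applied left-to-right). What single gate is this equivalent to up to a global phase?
X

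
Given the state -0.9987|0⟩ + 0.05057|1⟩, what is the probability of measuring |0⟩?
0.9974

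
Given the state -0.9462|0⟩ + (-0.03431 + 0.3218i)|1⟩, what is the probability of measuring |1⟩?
0.1047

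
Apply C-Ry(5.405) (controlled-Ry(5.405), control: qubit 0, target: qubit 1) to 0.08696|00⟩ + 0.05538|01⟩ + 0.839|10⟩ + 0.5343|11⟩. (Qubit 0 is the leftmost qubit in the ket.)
0.08696|00⟩ + 0.05538|01⟩ - 0.9866|10⟩ - 0.1269|11⟩

C-Ry(5.405) leaves the control-|0⟩ kets |00⟩, |01⟩ unchanged and applies Ry(5.405) to qubit 1 on the control-|1⟩ pair (|10⟩, |11⟩).
Ry(5.405) = [[cos(θ/2), −sin(θ/2)], [sin(θ/2), cos(θ/2)]]; θ = 5.405, cos(θ/2) ≈ -0.905138, sin(θ/2) ≈ 0.425118.
With a = amp(|10⟩) = 0.839 and b = amp(|11⟩) = 0.5343:
new amp(|10⟩) = (-0.905138)·a + (-0.425118)·b = -0.9866
new amp(|11⟩) = (0.425118)·a + (-0.905138)·b = -0.1269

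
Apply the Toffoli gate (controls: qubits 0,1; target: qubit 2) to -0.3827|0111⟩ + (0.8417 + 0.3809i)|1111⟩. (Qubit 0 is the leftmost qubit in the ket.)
-0.3827|0111⟩ + (0.8417 + 0.3809i)|1101⟩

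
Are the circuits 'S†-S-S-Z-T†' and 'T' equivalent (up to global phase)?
No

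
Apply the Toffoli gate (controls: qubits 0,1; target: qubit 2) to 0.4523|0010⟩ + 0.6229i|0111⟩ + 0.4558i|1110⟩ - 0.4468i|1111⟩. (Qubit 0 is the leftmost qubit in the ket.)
0.4523|0010⟩ + 0.6229i|0111⟩ + 0.4558i|1100⟩ - 0.4468i|1101⟩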